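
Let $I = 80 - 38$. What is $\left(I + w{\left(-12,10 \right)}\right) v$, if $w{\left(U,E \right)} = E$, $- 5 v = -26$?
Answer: $\frac{1352}{5} \approx 270.4$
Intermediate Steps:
$v = \frac{26}{5}$ ($v = \left(- \frac{1}{5}\right) \left(-26\right) = \frac{26}{5} \approx 5.2$)
$I = 42$
$\left(I + w{\left(-12,10 \right)}\right) v = \left(42 + 10\right) \frac{26}{5} = 52 \cdot \frac{26}{5} = \frac{1352}{5}$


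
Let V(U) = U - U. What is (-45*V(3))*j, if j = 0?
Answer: 0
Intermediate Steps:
V(U) = 0
(-45*V(3))*j = -45*0*0 = 0*0 = 0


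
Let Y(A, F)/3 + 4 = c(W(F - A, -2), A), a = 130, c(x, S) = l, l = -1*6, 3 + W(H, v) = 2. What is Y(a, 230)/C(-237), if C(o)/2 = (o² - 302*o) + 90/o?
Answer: -395/3363889 ≈ -0.00011742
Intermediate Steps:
W(H, v) = -1 (W(H, v) = -3 + 2 = -1)
l = -6
c(x, S) = -6
C(o) = -604*o + 2*o² + 180/o (C(o) = 2*((o² - 302*o) + 90/o) = 2*(o² - 302*o + 90/o) = -604*o + 2*o² + 180/o)
Y(A, F) = -30 (Y(A, F) = -12 + 3*(-6) = -12 - 18 = -30)
Y(a, 230)/C(-237) = -30*(-237/(2*(90 + (-237)²*(-302 - 237)))) = -30*(-237/(2*(90 + 56169*(-539)))) = -30*(-237/(2*(90 - 30275091))) = -30/(2*(-1/237)*(-30275001)) = -30/20183334/79 = -30*79/20183334 = -395/3363889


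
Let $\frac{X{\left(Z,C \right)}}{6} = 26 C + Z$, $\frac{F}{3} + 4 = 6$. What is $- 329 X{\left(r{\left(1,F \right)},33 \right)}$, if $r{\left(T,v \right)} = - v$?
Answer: $-1681848$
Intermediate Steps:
$F = 6$ ($F = -12 + 3 \cdot 6 = -12 + 18 = 6$)
$X{\left(Z,C \right)} = 6 Z + 156 C$ ($X{\left(Z,C \right)} = 6 \left(26 C + Z\right) = 6 \left(Z + 26 C\right) = 6 Z + 156 C$)
$- 329 X{\left(r{\left(1,F \right)},33 \right)} = - 329 \left(6 \left(\left(-1\right) 6\right) + 156 \cdot 33\right) = - 329 \left(6 \left(-6\right) + 5148\right) = - 329 \left(-36 + 5148\right) = \left(-329\right) 5112 = -1681848$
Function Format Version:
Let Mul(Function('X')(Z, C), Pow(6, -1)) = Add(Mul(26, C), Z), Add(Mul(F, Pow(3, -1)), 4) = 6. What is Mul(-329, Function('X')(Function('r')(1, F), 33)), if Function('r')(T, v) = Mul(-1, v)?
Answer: -1681848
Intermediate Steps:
F = 6 (F = Add(-12, Mul(3, 6)) = Add(-12, 18) = 6)
Function('X')(Z, C) = Add(Mul(6, Z), Mul(156, C)) (Function('X')(Z, C) = Mul(6, Add(Mul(26, C), Z)) = Mul(6, Add(Z, Mul(26, C))) = Add(Mul(6, Z), Mul(156, C)))
Mul(-329, Function('X')(Function('r')(1, F), 33)) = Mul(-329, Add(Mul(6, Mul(-1, 6)), Mul(156, 33))) = Mul(-329, Add(Mul(6, -6), 5148)) = Mul(-329, Add(-36, 5148)) = Mul(-329, 5112) = -1681848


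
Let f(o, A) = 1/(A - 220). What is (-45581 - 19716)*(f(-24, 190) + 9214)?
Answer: -18049331443/30 ≈ -6.0164e+8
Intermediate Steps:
f(o, A) = 1/(-220 + A)
(-45581 - 19716)*(f(-24, 190) + 9214) = (-45581 - 19716)*(1/(-220 + 190) + 9214) = -65297*(1/(-30) + 9214) = -65297*(-1/30 + 9214) = -65297*276419/30 = -18049331443/30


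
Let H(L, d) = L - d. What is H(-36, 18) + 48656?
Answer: 48602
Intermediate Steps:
H(-36, 18) + 48656 = (-36 - 1*18) + 48656 = (-36 - 18) + 48656 = -54 + 48656 = 48602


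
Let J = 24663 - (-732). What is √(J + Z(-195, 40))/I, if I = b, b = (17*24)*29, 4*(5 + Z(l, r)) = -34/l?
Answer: √3861825630/4614480 ≈ 0.013467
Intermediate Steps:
Z(l, r) = -5 - 17/(2*l) (Z(l, r) = -5 + (-34/l)/4 = -5 - 17/(2*l))
J = 25395 (J = 24663 - 1*(-732) = 24663 + 732 = 25395)
b = 11832 (b = 408*29 = 11832)
I = 11832
√(J + Z(-195, 40))/I = √(25395 + (-5 - 17/2/(-195)))/11832 = √(25395 + (-5 - 17/2*(-1/195)))*(1/11832) = √(25395 + (-5 + 17/390))*(1/11832) = √(25395 - 1933/390)*(1/11832) = √(9902117/390)*(1/11832) = (√3861825630/390)*(1/11832) = √3861825630/4614480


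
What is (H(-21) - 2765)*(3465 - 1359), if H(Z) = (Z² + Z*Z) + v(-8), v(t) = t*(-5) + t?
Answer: -3898206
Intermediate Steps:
v(t) = -4*t (v(t) = -5*t + t = -4*t)
H(Z) = 32 + 2*Z² (H(Z) = (Z² + Z*Z) - 4*(-8) = (Z² + Z²) + 32 = 2*Z² + 32 = 32 + 2*Z²)
(H(-21) - 2765)*(3465 - 1359) = ((32 + 2*(-21)²) - 2765)*(3465 - 1359) = ((32 + 2*441) - 2765)*2106 = ((32 + 882) - 2765)*2106 = (914 - 2765)*2106 = -1851*2106 = -3898206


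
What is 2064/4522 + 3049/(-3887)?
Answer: -2882405/8788507 ≈ -0.32797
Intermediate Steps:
2064/4522 + 3049/(-3887) = 2064*(1/4522) + 3049*(-1/3887) = 1032/2261 - 3049/3887 = -2882405/8788507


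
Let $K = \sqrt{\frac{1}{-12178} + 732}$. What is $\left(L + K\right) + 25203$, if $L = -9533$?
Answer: $15670 + \frac{\sqrt{108558284510}}{12178} \approx 15697.0$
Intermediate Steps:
$K = \frac{\sqrt{108558284510}}{12178}$ ($K = \sqrt{- \frac{1}{12178} + 732} = \sqrt{\frac{8914295}{12178}} = \frac{\sqrt{108558284510}}{12178} \approx 27.055$)
$\left(L + K\right) + 25203 = \left(-9533 + \frac{\sqrt{108558284510}}{12178}\right) + 25203 = 15670 + \frac{\sqrt{108558284510}}{12178}$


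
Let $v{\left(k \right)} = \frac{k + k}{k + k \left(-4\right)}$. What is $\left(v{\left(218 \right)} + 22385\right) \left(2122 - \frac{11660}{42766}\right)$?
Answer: $\frac{3046657473088}{64149} \approx 4.7493 \cdot 10^{7}$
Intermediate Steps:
$v{\left(k \right)} = - \frac{2}{3}$ ($v{\left(k \right)} = \frac{2 k}{k - 4 k} = \frac{2 k}{\left(-3\right) k} = 2 k \left(- \frac{1}{3 k}\right) = - \frac{2}{3}$)
$\left(v{\left(218 \right)} + 22385\right) \left(2122 - \frac{11660}{42766}\right) = \left(- \frac{2}{3} + 22385\right) \left(2122 - \frac{11660}{42766}\right) = \frac{67153 \left(2122 - \frac{5830}{21383}\right)}{3} = \frac{67153}{3} \cdot \frac{45368896}{21383} = \frac{3046657473088}{64149}$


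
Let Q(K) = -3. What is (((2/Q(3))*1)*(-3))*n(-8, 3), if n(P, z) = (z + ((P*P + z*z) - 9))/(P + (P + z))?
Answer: -134/13 ≈ -10.308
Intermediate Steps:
n(P, z) = (-9 + z + P² + z²)/(z + 2*P) (n(P, z) = (z + ((P² + z²) - 9))/(z + 2*P) = (z + (-9 + P² + z²))/(z + 2*P) = (-9 + z + P² + z²)/(z + 2*P))
(((2/Q(3))*1)*(-3))*n(-8, 3) = (((2/(-3))*1)*(-3))*((-9 + 3 + (-8)² + 3²)/(3 + 2*(-8))) = (((2*(-⅓))*1)*(-3))*((-9 + 3 + 64 + 9)/(3 - 16)) = (-⅔*1*(-3))*(67/(-13)) = (-⅔*(-3))*(-1/13*67) = 2*(-67/13) = -134/13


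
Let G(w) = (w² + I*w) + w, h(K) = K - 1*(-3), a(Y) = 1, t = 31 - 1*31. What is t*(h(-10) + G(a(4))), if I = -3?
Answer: 0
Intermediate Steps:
t = 0 (t = 31 - 31 = 0)
h(K) = 3 + K (h(K) = K + 3 = 3 + K)
G(w) = w² - 2*w (G(w) = (w² - 3*w) + w = w² - 2*w)
t*(h(-10) + G(a(4))) = 0*((3 - 10) + 1*(-2 + 1)) = 0*(-7 + 1*(-1)) = 0*(-7 - 1) = 0*(-8) = 0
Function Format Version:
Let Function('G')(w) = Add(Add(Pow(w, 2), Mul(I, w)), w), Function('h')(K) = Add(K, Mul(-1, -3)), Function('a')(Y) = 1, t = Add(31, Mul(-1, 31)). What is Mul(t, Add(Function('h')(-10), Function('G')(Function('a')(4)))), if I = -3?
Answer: 0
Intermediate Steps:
t = 0 (t = Add(31, -31) = 0)
Function('h')(K) = Add(3, K) (Function('h')(K) = Add(K, 3) = Add(3, K))
Function('G')(w) = Add(Pow(w, 2), Mul(-2, w)) (Function('G')(w) = Add(Add(Pow(w, 2), Mul(-3, w)), w) = Add(Pow(w, 2), Mul(-2, w)))
Mul(t, Add(Function('h')(-10), Function('G')(Function('a')(4)))) = Mul(0, Add(Add(3, -10), Mul(1, Add(-2, 1)))) = Mul(0, Add(-7, Mul(1, -1))) = Mul(0, Add(-7, -1)) = Mul(0, -8) = 0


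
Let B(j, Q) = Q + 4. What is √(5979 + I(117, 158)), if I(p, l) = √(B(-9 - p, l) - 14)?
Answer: √(5979 + 2*√37) ≈ 77.403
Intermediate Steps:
B(j, Q) = 4 + Q
I(p, l) = √(-10 + l) (I(p, l) = √((4 + l) - 14) = √(-10 + l))
√(5979 + I(117, 158)) = √(5979 + √(-10 + 158)) = √(5979 + √148) = √(5979 + 2*√37)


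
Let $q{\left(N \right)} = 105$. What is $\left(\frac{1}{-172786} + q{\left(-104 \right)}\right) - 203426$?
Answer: $- \frac{35131022307}{172786} \approx -2.0332 \cdot 10^{5}$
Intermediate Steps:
$\left(\frac{1}{-172786} + q{\left(-104 \right)}\right) - 203426 = \left(\frac{1}{-172786} + 105\right) - 203426 = \left(- \frac{1}{172786} + 105\right) - 203426 = \frac{18142529}{172786} - 203426 = - \frac{35131022307}{172786}$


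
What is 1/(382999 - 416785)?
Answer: -1/33786 ≈ -2.9598e-5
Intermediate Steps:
1/(382999 - 416785) = 1/(-33786) = -1/33786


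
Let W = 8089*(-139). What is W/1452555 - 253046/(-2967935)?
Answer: -593899362271/862217764785 ≈ -0.68880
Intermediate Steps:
W = -1124371
W/1452555 - 253046/(-2967935) = -1124371/1452555 - 253046/(-2967935) = -1124371*1/1452555 - 253046*(-1/2967935) = -1124371/1452555 + 253046/2967935 = -593899362271/862217764785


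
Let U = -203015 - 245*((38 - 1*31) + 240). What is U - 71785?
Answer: -335315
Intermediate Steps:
U = -263530 (U = -203015 - 245*((38 - 31) + 240) = -203015 - 245*(7 + 240) = -203015 - 245*247 = -203015 - 60515 = -263530)
U - 71785 = -263530 - 71785 = -335315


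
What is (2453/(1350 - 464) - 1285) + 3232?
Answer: 1727495/886 ≈ 1949.8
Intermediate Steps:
(2453/(1350 - 464) - 1285) + 3232 = (2453/886 - 1285) + 3232 = -1136057/886 + 3232 = 1727495/886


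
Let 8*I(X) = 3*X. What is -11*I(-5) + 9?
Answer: 237/8 ≈ 29.625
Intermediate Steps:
I(X) = 3*X/8 (I(X) = (3*X)/8 = 3*X/8)
-11*I(-5) + 9 = -33*(-5)/8 + 9 = -11*(-15/8) + 9 = 165/8 + 9 = 237/8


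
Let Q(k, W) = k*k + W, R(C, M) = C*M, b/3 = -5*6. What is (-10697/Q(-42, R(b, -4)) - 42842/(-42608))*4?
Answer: -45597671/2828106 ≈ -16.123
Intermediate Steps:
b = -90 (b = 3*(-5*6) = 3*(-30) = -90)
Q(k, W) = W + k² (Q(k, W) = k² + W = W + k²)
(-10697/Q(-42, R(b, -4)) - 42842/(-42608))*4 = (-10697/(-90*(-4) + (-42)²) - 42842/(-42608))*4 = (-10697/(360 + 1764) - 42842*(-1/42608))*4 = (-10697/2124 + 21421/21304)*4 = -45597671/11312424*4 = -45597671/2828106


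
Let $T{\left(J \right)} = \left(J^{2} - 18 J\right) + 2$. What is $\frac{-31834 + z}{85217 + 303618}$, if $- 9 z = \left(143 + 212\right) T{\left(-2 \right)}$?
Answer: $- \frac{5288}{61395} \approx -0.086131$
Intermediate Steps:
$T{\left(J \right)} = 2 + J^{2} - 18 J$
$z = - \frac{4970}{3}$ ($z = - \frac{\left(143 + 212\right) \left(2 + \left(-2\right)^{2} - -36\right)}{9} = - \frac{355 \left(2 + 4 + 36\right)}{9} = - \frac{355 \cdot 42}{9} = \left(- \frac{1}{9}\right) 14910 = - \frac{4970}{3} \approx -1656.7$)
$\frac{-31834 + z}{85217 + 303618} = \frac{-31834 - \frac{4970}{3}}{85217 + 303618} = - \frac{100472}{3 \cdot 388835} = \left(- \frac{100472}{3}\right) \frac{1}{388835} = - \frac{5288}{61395}$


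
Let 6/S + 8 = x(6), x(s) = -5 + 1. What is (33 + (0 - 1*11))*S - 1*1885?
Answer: -1896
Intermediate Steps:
x(s) = -4
S = -½ (S = 6/(-8 - 4) = 6/(-12) = 6*(-1/12) = -½ ≈ -0.50000)
(33 + (0 - 1*11))*S - 1*1885 = (33 + (0 - 1*11))*(-½) - 1*1885 = (33 + (0 - 11))*(-½) - 1885 = (33 - 11)*(-½) - 1885 = 22*(-½) - 1885 = -11 - 1885 = -1896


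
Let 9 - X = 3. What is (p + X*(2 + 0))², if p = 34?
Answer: 2116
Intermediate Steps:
X = 6 (X = 9 - 1*3 = 9 - 3 = 6)
(p + X*(2 + 0))² = (34 + 6*(2 + 0))² = (34 + 6*2)² = (34 + 12)² = 46² = 2116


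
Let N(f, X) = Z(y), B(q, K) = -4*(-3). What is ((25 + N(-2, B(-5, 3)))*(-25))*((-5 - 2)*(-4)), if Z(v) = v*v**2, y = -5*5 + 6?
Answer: 4783800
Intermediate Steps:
B(q, K) = 12
y = -19 (y = -25 + 6 = -19)
Z(v) = v**3
N(f, X) = -6859 (N(f, X) = (-19)**3 = -6859)
((25 + N(-2, B(-5, 3)))*(-25))*((-5 - 2)*(-4)) = ((25 - 6859)*(-25))*((-5 - 2)*(-4)) = (-6834*(-25))*(-7*(-4)) = 170850*28 = 4783800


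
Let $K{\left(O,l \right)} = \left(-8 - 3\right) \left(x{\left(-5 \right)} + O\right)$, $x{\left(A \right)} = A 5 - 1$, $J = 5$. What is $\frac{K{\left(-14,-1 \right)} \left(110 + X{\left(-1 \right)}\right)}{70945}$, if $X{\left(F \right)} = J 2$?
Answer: $\frac{10560}{14189} \approx 0.74424$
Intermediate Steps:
$x{\left(A \right)} = -1 + 5 A$ ($x{\left(A \right)} = 5 A - 1 = -1 + 5 A$)
$X{\left(F \right)} = 10$ ($X{\left(F \right)} = 5 \cdot 2 = 10$)
$K{\left(O,l \right)} = 286 - 11 O$ ($K{\left(O,l \right)} = \left(-8 - 3\right) \left(\left(-1 + 5 \left(-5\right)\right) + O\right) = - 11 \left(\left(-1 - 25\right) + O\right) = - 11 \left(-26 + O\right) = 286 - 11 O$)
$\frac{K{\left(-14,-1 \right)} \left(110 + X{\left(-1 \right)}\right)}{70945} = \frac{\left(286 - -154\right) \left(110 + 10\right)}{70945} = \left(286 + 154\right) 120 \cdot \frac{1}{70945} = 440 \cdot 120 \cdot \frac{1}{70945} = 52800 \cdot \frac{1}{70945} = \frac{10560}{14189}$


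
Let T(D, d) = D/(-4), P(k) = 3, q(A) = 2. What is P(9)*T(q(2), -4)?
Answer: -3/2 ≈ -1.5000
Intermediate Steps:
T(D, d) = -D/4 (T(D, d) = D*(-1/4) = -D/4)
P(9)*T(q(2), -4) = 3*(-1/4*2) = 3*(-1/2) = -3/2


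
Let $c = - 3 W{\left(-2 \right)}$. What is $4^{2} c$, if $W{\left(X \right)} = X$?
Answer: $96$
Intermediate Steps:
$c = 6$ ($c = \left(-3\right) \left(-2\right) = 6$)
$4^{2} c = 4^{2} \cdot 6 = 16 \cdot 6 = 96$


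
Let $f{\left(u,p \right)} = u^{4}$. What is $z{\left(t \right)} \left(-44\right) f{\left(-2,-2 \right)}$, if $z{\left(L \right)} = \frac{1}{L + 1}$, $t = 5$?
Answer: $- \frac{352}{3} \approx -117.33$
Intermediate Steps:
$z{\left(L \right)} = \frac{1}{1 + L}$
$z{\left(t \right)} \left(-44\right) f{\left(-2,-2 \right)} = \frac{1}{1 + 5} \left(-44\right) \left(-2\right)^{4} = \frac{1}{6} \left(-44\right) 16 = \left(- \frac{22}{3}\right) 16 = - \frac{352}{3}$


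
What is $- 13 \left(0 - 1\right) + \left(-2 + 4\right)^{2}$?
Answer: $17$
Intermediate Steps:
$- 13 \left(0 - 1\right) + \left(-2 + 4\right)^{2} = - 13 \left(0 - 1\right) + 2^{2} = \left(-13\right) \left(-1\right) + 4 = 13 + 4 = 17$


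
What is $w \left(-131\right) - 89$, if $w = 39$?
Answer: $-5198$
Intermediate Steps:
$w \left(-131\right) - 89 = 39 \left(-131\right) - 89 = -5109 - 89 = -5198$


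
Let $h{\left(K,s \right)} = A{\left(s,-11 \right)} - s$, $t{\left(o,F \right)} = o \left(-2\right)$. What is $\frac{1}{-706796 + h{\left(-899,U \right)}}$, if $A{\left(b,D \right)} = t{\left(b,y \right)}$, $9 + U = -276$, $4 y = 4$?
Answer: $- \frac{1}{705941} \approx -1.4165 \cdot 10^{-6}$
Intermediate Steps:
$y = 1$ ($y = \frac{1}{4} \cdot 4 = 1$)
$U = -285$ ($U = -9 - 276 = -285$)
$t{\left(o,F \right)} = - 2 o$
$A{\left(b,D \right)} = - 2 b$
$h{\left(K,s \right)} = - 3 s$ ($h{\left(K,s \right)} = - 2 s - s = - 3 s$)
$\frac{1}{-706796 + h{\left(-899,U \right)}} = \frac{1}{-706796 - -855} = \frac{1}{-706796 + 855} = \frac{1}{-705941} = - \frac{1}{705941}$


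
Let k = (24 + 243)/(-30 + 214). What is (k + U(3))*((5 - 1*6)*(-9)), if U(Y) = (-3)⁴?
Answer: 136539/184 ≈ 742.06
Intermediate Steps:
k = 267/184 ≈ 1.4511
U(Y) = 81
(k + U(3))*((5 - 1*6)*(-9)) = (267/184 + 81)*((5 - 1*6)*(-9)) = 15171*((5 - 6)*(-9))/184 = 15171*(-1*(-9))/184 = (15171/184)*9 = 136539/184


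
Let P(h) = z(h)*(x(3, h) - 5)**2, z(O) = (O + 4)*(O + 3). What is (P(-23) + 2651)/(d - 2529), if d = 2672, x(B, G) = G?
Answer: 300571/143 ≈ 2101.9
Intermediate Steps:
z(O) = (3 + O)*(4 + O) (z(O) = (4 + O)*(3 + O) = (3 + O)*(4 + O))
P(h) = (-5 + h)**2*(12 + h**2 + 7*h) (P(h) = (12 + h**2 + 7*h)*(h - 5)**2 = (12 + h**2 + 7*h)*(-5 + h)**2 = (-5 + h)**2*(12 + h**2 + 7*h))
(P(-23) + 2651)/(d - 2529) = ((-5 - 23)**2*(12 + (-23)**2 + 7*(-23)) + 2651)/(2672 - 2529) = ((-28)**2*(12 + 529 - 161) + 2651)/143 = (784*380 + 2651)*(1/143) = (297920 + 2651)*(1/143) = 300571*(1/143) = 300571/143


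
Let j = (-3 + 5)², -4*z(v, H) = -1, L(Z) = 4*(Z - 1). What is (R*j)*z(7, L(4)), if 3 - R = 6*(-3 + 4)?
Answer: -3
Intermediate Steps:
L(Z) = -4 + 4*Z (L(Z) = 4*(-1 + Z) = -4 + 4*Z)
R = -3 (R = 3 - 6*(-3 + 4) = 3 - 6 = -3)
z(v, H) = ¼ (z(v, H) = -¼*(-1) = ¼)
j = 4 (j = 2² = 4)
(R*j)*z(7, L(4)) = -3*4*(¼) = -12*¼ = -3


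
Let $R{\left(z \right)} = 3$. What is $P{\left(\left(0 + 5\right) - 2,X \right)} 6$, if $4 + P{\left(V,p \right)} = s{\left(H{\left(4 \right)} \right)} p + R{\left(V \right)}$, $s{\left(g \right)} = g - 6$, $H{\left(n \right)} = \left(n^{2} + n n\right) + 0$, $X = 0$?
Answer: $-6$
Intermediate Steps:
$H{\left(n \right)} = 2 n^{2}$ ($H{\left(n \right)} = \left(n^{2} + n^{2}\right) + 0 = 2 n^{2} + 0 = 2 n^{2}$)
$s{\left(g \right)} = -6 + g$ ($s{\left(g \right)} = g - 6 = -6 + g$)
$P{\left(V,p \right)} = -1 + 26 p$ ($P{\left(V,p \right)} = -4 + \left(\left(-6 + 2 \cdot 4^{2}\right) p + 3\right) = -4 + \left(\left(-6 + 2 \cdot 16\right) p + 3\right) = -4 + \left(\left(-6 + 32\right) p + 3\right) = -4 + \left(26 p + 3\right) = -4 + \left(3 + 26 p\right) = -1 + 26 p$)
$P{\left(\left(0 + 5\right) - 2,X \right)} 6 = \left(-1 + 26 \cdot 0\right) 6 = \left(-1 + 0\right) 6 = \left(-1\right) 6 = -6$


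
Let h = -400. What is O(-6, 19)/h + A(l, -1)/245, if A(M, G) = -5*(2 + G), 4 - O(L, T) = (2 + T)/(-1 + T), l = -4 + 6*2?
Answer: -3233/117600 ≈ -0.027492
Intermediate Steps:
l = 8 (l = -4 + 12 = 8)
O(L, T) = 4 - (2 + T)/(-1 + T)
A(M, G) = -10 - 5*G
O(-6, 19)/h + A(l, -1)/245 = (3*(-2 + 19)/(-1 + 19))/(-400) + (-10 - 5*(-1))/245 = (3*17/18)*(-1/400) + (-10 + 5)*(1/245) = (3*(1/18)*17)*(-1/400) - 5*1/245 = (17/6)*(-1/400) - 1/49 = -17/2400 - 1/49 = -3233/117600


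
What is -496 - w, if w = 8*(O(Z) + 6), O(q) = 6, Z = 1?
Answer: -592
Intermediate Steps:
w = 96 (w = 8*(6 + 6) = 8*12 = 96)
-496 - w = -496 - 1*96 = -496 - 96 = -592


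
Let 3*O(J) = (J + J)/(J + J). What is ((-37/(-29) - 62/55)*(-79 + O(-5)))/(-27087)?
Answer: 18644/43203765 ≈ 0.00043154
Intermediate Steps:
O(J) = ⅓ (O(J) = ((J + J)/(J + J))/3 = ((2*J)/((2*J)))/3 = ((2*J)*(1/(2*J)))/3 = (⅓)*1 = ⅓)
((-37/(-29) - 62/55)*(-79 + O(-5)))/(-27087) = ((-37/(-29) - 62/55)*(-79 + ⅓))/(-27087) = ((-37*(-1/29) - 62*1/55)*(-236/3))*(-1/27087) = ((37/29 - 62/55)*(-236/3))*(-1/27087) = ((237/1595)*(-236/3))*(-1/27087) = -18644/1595*(-1/27087) = 18644/43203765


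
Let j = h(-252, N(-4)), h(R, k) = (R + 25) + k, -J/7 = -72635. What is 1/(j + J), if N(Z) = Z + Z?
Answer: 1/508210 ≈ 1.9677e-6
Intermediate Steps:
J = 508445 (J = -7*(-72635) = 508445)
N(Z) = 2*Z
h(R, k) = 25 + R + k (h(R, k) = (25 + R) + k = 25 + R + k)
j = -235 (j = 25 - 252 + 2*(-4) = 25 - 252 - 8 = -235)
1/(j + J) = 1/(-235 + 508445) = 1/508210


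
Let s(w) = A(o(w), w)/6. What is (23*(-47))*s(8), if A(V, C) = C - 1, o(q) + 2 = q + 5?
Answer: -7567/6 ≈ -1261.2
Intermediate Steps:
o(q) = 3 + q (o(q) = -2 + (q + 5) = -2 + (5 + q) = 3 + q)
A(V, C) = -1 + C
s(w) = -1/6 + w/6 (s(w) = (-1 + w)/6 = (-1 + w)*(1/6) = -1/6 + w/6)
(23*(-47))*s(8) = (23*(-47))*(-1/6 + (1/6)*8) = -1081*(-1/6 + 4/3) = -1081*7/6 = -7567/6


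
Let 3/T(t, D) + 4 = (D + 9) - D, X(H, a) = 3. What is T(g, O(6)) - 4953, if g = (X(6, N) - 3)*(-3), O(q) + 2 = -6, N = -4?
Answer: -24762/5 ≈ -4952.4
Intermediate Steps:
O(q) = -8 (O(q) = -2 - 6 = -8)
g = 0 (g = (3 - 3)*(-3) = 0*(-3) = 0)
T(t, D) = ⅗ (T(t, D) = 3/(-4 + ((D + 9) - D)) = 3/(-4 + ((9 + D) - D)) = 3/(-4 + 9) = 3/5 = 3*(⅕) = ⅗)
T(g, O(6)) - 4953 = ⅗ - 4953 = -24762/5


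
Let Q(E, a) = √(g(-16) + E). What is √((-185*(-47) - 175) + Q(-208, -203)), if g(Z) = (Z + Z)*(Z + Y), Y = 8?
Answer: 2*√(2130 + √3) ≈ 92.341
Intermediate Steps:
g(Z) = 2*Z*(8 + Z) (g(Z) = (Z + Z)*(Z + 8) = (2*Z)*(8 + Z) = 2*Z*(8 + Z))
Q(E, a) = √(256 + E) (Q(E, a) = √(2*(-16)*(8 - 16) + E) = √(2*(-16)*(-8) + E) = √(256 + E))
√((-185*(-47) - 175) + Q(-208, -203)) = √((-185*(-47) - 175) + √(256 - 208)) = √((8695 - 175) + √48) = √(8520 + 4*√3)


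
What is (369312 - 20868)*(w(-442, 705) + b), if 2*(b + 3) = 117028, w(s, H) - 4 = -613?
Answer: 20175604488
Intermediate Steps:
w(s, H) = -609 (w(s, H) = 4 - 613 = -609)
b = 58511 (b = -3 + (1/2)*117028 = -3 + 58514 = 58511)
(369312 - 20868)*(w(-442, 705) + b) = (369312 - 20868)*(-609 + 58511) = 348444*57902 = 20175604488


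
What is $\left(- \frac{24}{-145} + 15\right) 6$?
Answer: $\frac{13194}{145} \approx 90.993$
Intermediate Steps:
$\left(- \frac{24}{-145} + 15\right) 6 = \left(\left(-24\right) \left(- \frac{1}{145}\right) + 15\right) 6 = \left(\frac{24}{145} + 15\right) 6 = \frac{2199}{145} \cdot 6 = \frac{13194}{145}$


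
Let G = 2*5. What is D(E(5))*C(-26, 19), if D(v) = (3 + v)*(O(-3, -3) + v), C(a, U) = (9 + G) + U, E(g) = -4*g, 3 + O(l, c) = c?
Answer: 16796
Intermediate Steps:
O(l, c) = -3 + c
G = 10
C(a, U) = 19 + U (C(a, U) = (9 + 10) + U = 19 + U)
D(v) = (-6 + v)*(3 + v) (D(v) = (3 + v)*((-3 - 3) + v) = (3 + v)*(-6 + v) = (-6 + v)*(3 + v))
D(E(5))*C(-26, 19) = (-18 + (-4*5)**2 - (-12)*5)*(19 + 19) = (-18 + (-20)**2 - 3*(-20))*38 = (-18 + 400 + 60)*38 = 442*38 = 16796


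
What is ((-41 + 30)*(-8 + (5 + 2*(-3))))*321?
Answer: 31779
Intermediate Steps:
((-41 + 30)*(-8 + (5 + 2*(-3))))*321 = -11*(-8 + (5 - 6))*321 = -11*(-8 - 1)*321 = -11*(-9)*321 = 99*321 = 31779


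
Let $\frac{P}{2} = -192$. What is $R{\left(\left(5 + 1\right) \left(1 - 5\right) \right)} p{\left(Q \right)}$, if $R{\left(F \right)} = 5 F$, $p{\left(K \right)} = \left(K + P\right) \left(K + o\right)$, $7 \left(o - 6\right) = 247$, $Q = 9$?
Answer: $\frac{15840000}{7} \approx 2.2629 \cdot 10^{6}$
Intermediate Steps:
$P = -384$ ($P = 2 \left(-192\right) = -384$)
$o = \frac{289}{7}$ ($o = 6 + \frac{1}{7} \cdot 247 = 6 + \frac{247}{7} = \frac{289}{7} \approx 41.286$)
$p{\left(K \right)} = \left(-384 + K\right) \left(\frac{289}{7} + K\right)$ ($p{\left(K \right)} = \left(K - 384\right) \left(K + \frac{289}{7}\right) = \left(-384 + K\right) \left(\frac{289}{7} + K\right)$)
$R{\left(\left(5 + 1\right) \left(1 - 5\right) \right)} p{\left(Q \right)} = 5 \left(5 + 1\right) \left(1 - 5\right) \left(- \frac{110976}{7} + 9^{2} - \frac{21591}{7}\right) = 5 \cdot 6 \left(-4\right) \left(- \frac{110976}{7} + 81 - \frac{21591}{7}\right) = 5 \left(-24\right) \left(- \frac{132000}{7}\right) = \left(-120\right) \left(- \frac{132000}{7}\right) = \frac{15840000}{7}$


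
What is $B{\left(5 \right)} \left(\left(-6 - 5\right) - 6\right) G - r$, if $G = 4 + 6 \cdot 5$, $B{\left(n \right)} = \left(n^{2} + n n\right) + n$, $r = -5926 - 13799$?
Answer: $-12065$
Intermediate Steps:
$r = -19725$ ($r = -5926 - 13799 = -19725$)
$B{\left(n \right)} = n + 2 n^{2}$ ($B{\left(n \right)} = \left(n^{2} + n^{2}\right) + n = 2 n^{2} + n = n + 2 n^{2}$)
$G = 34$ ($G = 4 + 30 = 34$)
$B{\left(5 \right)} \left(\left(-6 - 5\right) - 6\right) G - r = 5 \left(1 + 2 \cdot 5\right) \left(\left(-6 - 5\right) - 6\right) 34 - -19725 = 5 \left(1 + 10\right) \left(-11 - 6\right) 34 + 19725 = 5 \cdot 11 \left(-17\right) 34 + 19725 = 55 \left(-17\right) 34 + 19725 = \left(-935\right) 34 + 19725 = -31790 + 19725 = -12065$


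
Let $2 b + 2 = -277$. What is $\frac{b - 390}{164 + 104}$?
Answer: $- \frac{1059}{536} \approx -1.9757$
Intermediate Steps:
$b = - \frac{279}{2}$ ($b = -1 + \frac{1}{2} \left(-277\right) = -1 - \frac{277}{2} = - \frac{279}{2} \approx -139.5$)
$\frac{b - 390}{164 + 104} = \frac{- \frac{279}{2} - 390}{164 + 104} = - \frac{1059}{2 \cdot 268} = \left(- \frac{1059}{2}\right) \frac{1}{268} = - \frac{1059}{536}$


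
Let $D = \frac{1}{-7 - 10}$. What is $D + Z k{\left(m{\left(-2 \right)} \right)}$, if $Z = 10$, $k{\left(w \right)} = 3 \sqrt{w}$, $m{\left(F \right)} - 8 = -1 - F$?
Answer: $\frac{1529}{17} \approx 89.941$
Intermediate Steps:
$m{\left(F \right)} = 7 - F$ ($m{\left(F \right)} = 8 - \left(1 + F\right) = 7 - F$)
$D = - \frac{1}{17}$ ($D = \frac{1}{-17} = - \frac{1}{17} \approx -0.058824$)
$D + Z k{\left(m{\left(-2 \right)} \right)} = - \frac{1}{17} + 10 \cdot 3 \sqrt{7 - -2} = - \frac{1}{17} + 10 \cdot 3 \sqrt{7 + 2} = - \frac{1}{17} + 10 \cdot 3 \sqrt{9} = - \frac{1}{17} + 10 \cdot 3 \cdot 3 = - \frac{1}{17} + 10 \cdot 9 = - \frac{1}{17} + 90 = \frac{1529}{17}$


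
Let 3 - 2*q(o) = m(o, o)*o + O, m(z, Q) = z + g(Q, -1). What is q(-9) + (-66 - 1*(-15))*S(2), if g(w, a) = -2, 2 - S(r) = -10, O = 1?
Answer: -1321/2 ≈ -660.50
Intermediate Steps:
S(r) = 12 (S(r) = 2 - 1*(-10) = 2 + 10 = 12)
m(z, Q) = -2 + z (m(z, Q) = z - 2 = -2 + z)
q(o) = 1 - o*(-2 + o)/2 (q(o) = 3/2 - ((-2 + o)*o + 1)/2 = 3/2 - (o*(-2 + o) + 1)/2 = 3/2 - (1 + o*(-2 + o))/2 = 3/2 + (-1/2 - o*(-2 + o)/2) = 1 - o*(-2 + o)/2)
q(-9) + (-66 - 1*(-15))*S(2) = (1 - 1/2*(-9)*(-2 - 9)) + (-66 - 1*(-15))*12 = (1 - 1/2*(-9)*(-11)) + (-66 + 15)*12 = (1 - 99/2) - 51*12 = -97/2 - 612 = -1321/2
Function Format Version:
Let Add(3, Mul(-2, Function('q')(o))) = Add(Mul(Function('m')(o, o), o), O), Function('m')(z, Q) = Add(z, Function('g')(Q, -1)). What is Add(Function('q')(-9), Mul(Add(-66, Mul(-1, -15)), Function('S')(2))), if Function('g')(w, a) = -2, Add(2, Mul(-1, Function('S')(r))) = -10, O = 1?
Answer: Rational(-1321, 2) ≈ -660.50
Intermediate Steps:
Function('S')(r) = 12 (Function('S')(r) = Add(2, Mul(-1, -10)) = Add(2, 10) = 12)
Function('m')(z, Q) = Add(-2, z) (Function('m')(z, Q) = Add(z, -2) = Add(-2, z))
Function('q')(o) = Add(1, Mul(Rational(-1, 2), o, Add(-2, o))) (Function('q')(o) = Add(Rational(3, 2), Mul(Rational(-1, 2), Add(Mul(Add(-2, o), o), 1))) = Add(Rational(3, 2), Mul(Rational(-1, 2), Add(Mul(o, Add(-2, o)), 1))) = Add(Rational(3, 2), Mul(Rational(-1, 2), Add(1, Mul(o, Add(-2, o))))) = Add(Rational(3, 2), Add(Rational(-1, 2), Mul(Rational(-1, 2), o, Add(-2, o)))) = Add(1, Mul(Rational(-1, 2), o, Add(-2, o))))
Add(Function('q')(-9), Mul(Add(-66, Mul(-1, -15)), Function('S')(2))) = Add(Add(1, Mul(Rational(-1, 2), -9, Add(-2, -9))), Mul(Add(-66, Mul(-1, -15)), 12)) = Add(Add(1, Mul(Rational(-1, 2), -9, -11)), Mul(Add(-66, 15), 12)) = Add(Add(1, Rational(-99, 2)), Mul(-51, 12)) = Add(Rational(-97, 2), -612) = Rational(-1321, 2)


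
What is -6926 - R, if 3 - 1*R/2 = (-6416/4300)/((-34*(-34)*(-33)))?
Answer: -71068769498/10252275 ≈ -6932.0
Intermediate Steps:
R = 61512848/10252275 (R = 6 - 2*(-6416/4300)/(-34*(-34)*(-33)) = 6 - 2*(-6416*1/4300)/(1156*(-33)) = 6 - (-3208)/(1075*(-38148)) = 6 - (-3208)*(-1)/(1075*38148) = 6 - 2*401/10252275 = 6 - 802/10252275 = 61512848/10252275 ≈ 5.9999)
-6926 - R = -6926 - 1*61512848/10252275 = -6926 - 61512848/10252275 = -71068769498/10252275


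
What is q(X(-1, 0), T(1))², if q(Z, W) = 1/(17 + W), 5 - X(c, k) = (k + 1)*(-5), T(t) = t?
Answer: 1/324 ≈ 0.0030864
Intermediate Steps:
X(c, k) = 10 + 5*k (X(c, k) = 5 - (k + 1)*(-5) = 5 - (1 + k)*(-5) = 5 - (-5 - 5*k) = 5 + (5 + 5*k) = 10 + 5*k)
q(X(-1, 0), T(1))² = (1/(17 + 1))² = (1/18)² = 1/324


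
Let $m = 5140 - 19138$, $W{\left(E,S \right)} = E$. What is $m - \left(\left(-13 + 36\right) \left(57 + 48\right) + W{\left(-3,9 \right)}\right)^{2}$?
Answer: $-5831742$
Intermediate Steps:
$m = -13998$ ($m = 5140 - 19138 = -13998$)
$m - \left(\left(-13 + 36\right) \left(57 + 48\right) + W{\left(-3,9 \right)}\right)^{2} = -13998 - \left(\left(-13 + 36\right) \left(57 + 48\right) - 3\right)^{2} = -13998 - \left(23 \cdot 105 - 3\right)^{2} = -13998 - \left(2415 - 3\right)^{2} = -13998 - 2412^{2} = -13998 - 5817744 = -5831742$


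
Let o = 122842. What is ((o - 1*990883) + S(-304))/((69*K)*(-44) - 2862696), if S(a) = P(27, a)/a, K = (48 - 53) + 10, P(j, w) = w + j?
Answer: 263884187/874874304 ≈ 0.30163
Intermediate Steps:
P(j, w) = j + w
K = 5 (K = -5 + 10 = 5)
S(a) = (27 + a)/a
((o - 1*990883) + S(-304))/((69*K)*(-44) - 2862696) = ((122842 - 1*990883) + (27 - 304)/(-304))/((69*5)*(-44) - 2862696) = ((122842 - 990883) - 1/304*(-277))/(345*(-44) - 2862696) = (-868041 + 277/304)/(-15180 - 2862696) = -263884187/304/(-2877876) = -263884187/304*(-1/2877876) = 263884187/874874304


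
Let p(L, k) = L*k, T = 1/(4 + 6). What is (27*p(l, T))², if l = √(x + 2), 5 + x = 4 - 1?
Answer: 0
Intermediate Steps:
x = -2 (x = -5 + (4 - 1) = -5 + 3 = -2)
T = ⅒ (T = 1/10 = ⅒ ≈ 0.10000)
l = 0 (l = √(-2 + 2) = √0 = 0)
(27*p(l, T))² = (27*(0*(⅒)))² = (27*0)² = 0² = 0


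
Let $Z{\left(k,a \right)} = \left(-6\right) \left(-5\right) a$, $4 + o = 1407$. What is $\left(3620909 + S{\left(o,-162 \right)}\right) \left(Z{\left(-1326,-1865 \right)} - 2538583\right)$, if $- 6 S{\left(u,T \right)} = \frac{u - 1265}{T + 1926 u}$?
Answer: $- \frac{25384272753149467693}{2702016} \approx -9.3946 \cdot 10^{12}$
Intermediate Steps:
$o = 1403$ ($o = -4 + 1407 = 1403$)
$S{\left(u,T \right)} = - \frac{-1265 + u}{6 \left(T + 1926 u\right)}$ ($S{\left(u,T \right)} = - \frac{\left(u - 1265\right) \frac{1}{T + 1926 u}}{6} = - \frac{\left(-1265 + u\right) \frac{1}{T + 1926 u}}{6} = - \frac{\frac{1}{T + 1926 u} \left(-1265 + u\right)}{6} = - \frac{-1265 + u}{6 \left(T + 1926 u\right)}$)
$Z{\left(k,a \right)} = 30 a$
$\left(3620909 + S{\left(o,-162 \right)}\right) \left(Z{\left(-1326,-1865 \right)} - 2538583\right) = \left(3620909 + \frac{1265 - 1403}{6 \left(-162 + 1926 \cdot 1403\right)}\right) \left(30 \left(-1865\right) - 2538583\right) = \left(3620909 + \frac{1265 - 1403}{6 \left(-162 + 2702178\right)}\right) \left(-55950 - 2538583\right) = \left(3620909 + \frac{1}{6} \cdot \frac{1}{2702016} \left(-138\right)\right) \left(-2594533\right) = \left(3620909 - \frac{23}{2702016}\right) \left(-2594533\right) = \frac{9783754052521}{2702016} \left(-2594533\right) = - \frac{25384272753149467693}{2702016}$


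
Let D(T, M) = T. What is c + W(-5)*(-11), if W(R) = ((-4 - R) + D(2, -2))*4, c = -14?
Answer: -146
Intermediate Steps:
W(R) = -8 - 4*R (W(R) = ((-4 - R) + 2)*4 = (-2 - R)*4 = -8 - 4*R)
c + W(-5)*(-11) = -14 + (-8 - 4*(-5))*(-11) = -14 + (-8 + 20)*(-11) = -14 + 12*(-11) = -14 - 132 = -146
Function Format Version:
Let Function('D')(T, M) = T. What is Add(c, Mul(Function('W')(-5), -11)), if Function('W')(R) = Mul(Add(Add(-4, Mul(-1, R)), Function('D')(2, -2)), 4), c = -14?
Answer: -146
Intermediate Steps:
Function('W')(R) = Add(-8, Mul(-4, R)) (Function('W')(R) = Mul(Add(Add(-4, Mul(-1, R)), 2), 4) = Mul(Add(-2, Mul(-1, R)), 4) = Add(-8, Mul(-4, R)))
Add(c, Mul(Function('W')(-5), -11)) = Add(-14, Mul(Add(-8, Mul(-4, -5)), -11)) = Add(-14, Mul(Add(-8, 20), -11)) = Add(-14, Mul(12, -11)) = Add(-14, -132) = -146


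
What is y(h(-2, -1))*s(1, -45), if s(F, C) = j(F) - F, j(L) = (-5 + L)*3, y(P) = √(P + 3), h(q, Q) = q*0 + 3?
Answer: -13*√6 ≈ -31.843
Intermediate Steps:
h(q, Q) = 3 (h(q, Q) = 0 + 3 = 3)
y(P) = √(3 + P)
j(L) = -15 + 3*L
s(F, C) = -15 + 2*F (s(F, C) = (-15 + 3*F) - F = -15 + 2*F)
y(h(-2, -1))*s(1, -45) = √(3 + 3)*(-15 + 2*1) = √6*(-15 + 2) = √6*(-13) = -13*√6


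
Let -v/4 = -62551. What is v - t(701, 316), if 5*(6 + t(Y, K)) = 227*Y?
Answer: 1091923/5 ≈ 2.1838e+5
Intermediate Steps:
t(Y, K) = -6 + 227*Y/5 (t(Y, K) = -6 + (227*Y)/5 = -6 + 227*Y/5)
v = 250204 (v = -4*(-62551) = 250204)
v - t(701, 316) = 250204 - (-6 + (227/5)*701) = 250204 - (-6 + 159127/5) = 250204 - 1*159097/5 = 250204 - 159097/5 = 1091923/5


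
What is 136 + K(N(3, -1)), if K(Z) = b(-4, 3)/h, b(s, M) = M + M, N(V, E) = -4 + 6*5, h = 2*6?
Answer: 273/2 ≈ 136.50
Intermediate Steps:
h = 12
N(V, E) = 26 (N(V, E) = -4 + 30 = 26)
b(s, M) = 2*M
K(Z) = 1/2 (K(Z) = (2*3)/12 = 6*(1/12) = 1/2)
136 + K(N(3, -1)) = 136 + 1/2 = 273/2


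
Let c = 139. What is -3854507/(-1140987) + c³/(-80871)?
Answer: -305837614484/10252528853 ≈ -29.830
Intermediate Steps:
-3854507/(-1140987) + c³/(-80871) = -3854507/(-1140987) + 139³/(-80871) = -3854507*(-1/1140987) + 2685619*(-1/80871) = 3854507/1140987 - 2685619/80871 = -305837614484/10252528853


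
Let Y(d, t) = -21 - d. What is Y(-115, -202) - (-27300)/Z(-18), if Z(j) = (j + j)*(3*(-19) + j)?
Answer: 937/9 ≈ 104.11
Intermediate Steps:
Z(j) = 2*j*(-57 + j) (Z(j) = (2*j)*(-57 + j) = 2*j*(-57 + j))
Y(-115, -202) - (-27300)/Z(-18) = (-21 - 1*(-115)) - (-27300)/(2*(-18)*(-57 - 18)) = (-21 + 115) - (-27300)/(2*(-18)*(-75)) = 94 - (-27300)/2700 = 94 - 1*(-91/9) = 94 + 91/9 = 937/9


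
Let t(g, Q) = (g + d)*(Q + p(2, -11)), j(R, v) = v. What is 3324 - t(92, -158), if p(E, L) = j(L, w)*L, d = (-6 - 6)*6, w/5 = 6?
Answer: 13084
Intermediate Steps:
w = 30 (w = 5*6 = 30)
d = -72 (d = -12*6 = -72)
p(E, L) = 30*L
t(g, Q) = (-330 + Q)*(-72 + g) (t(g, Q) = (g - 72)*(Q + 30*(-11)) = (-72 + g)*(Q - 330) = (-72 + g)*(-330 + Q) = (-330 + Q)*(-72 + g))
3324 - t(92, -158) = 3324 - (23760 - 330*92 - 72*(-158) - 158*92) = 3324 - (23760 - 30360 + 11376 - 14536) = 3324 - 1*(-9760) = 3324 + 9760 = 13084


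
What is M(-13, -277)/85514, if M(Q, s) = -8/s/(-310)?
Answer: -2/1835771795 ≈ -1.0895e-9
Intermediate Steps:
M(Q, s) = 4/(155*s) (M(Q, s) = -8/s*(-1/310) = 4/(155*s))
M(-13, -277)/85514 = ((4/155)/(-277))/85514 = ((4/155)*(-1/277))*(1/85514) = -4/42935*1/85514 = -2/1835771795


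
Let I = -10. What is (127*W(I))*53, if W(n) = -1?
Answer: -6731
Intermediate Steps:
(127*W(I))*53 = (127*(-1))*53 = -127*53 = -6731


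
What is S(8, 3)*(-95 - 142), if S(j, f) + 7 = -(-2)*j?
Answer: -2133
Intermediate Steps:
S(j, f) = -7 + 2*j (S(j, f) = -7 - (-2)*j = -7 + 2*j)
S(8, 3)*(-95 - 142) = (-7 + 2*8)*(-95 - 142) = (-7 + 16)*(-237) = 9*(-237) = -2133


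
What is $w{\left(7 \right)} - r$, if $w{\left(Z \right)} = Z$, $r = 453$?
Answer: $-446$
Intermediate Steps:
$w{\left(7 \right)} - r = 7 - 453 = -446$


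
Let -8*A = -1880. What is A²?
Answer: 55225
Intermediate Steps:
A = 235 (A = -⅛*(-1880) = 235)
A² = 235² = 55225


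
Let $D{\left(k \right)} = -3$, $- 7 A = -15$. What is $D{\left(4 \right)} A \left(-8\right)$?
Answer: $\frac{360}{7} \approx 51.429$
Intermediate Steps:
$A = \frac{15}{7}$ ($A = \left(- \frac{1}{7}\right) \left(-15\right) = \frac{15}{7} \approx 2.1429$)
$D{\left(4 \right)} A \left(-8\right) = \left(-3\right) \frac{15}{7} \left(-8\right) = \left(- \frac{45}{7}\right) \left(-8\right) = \frac{360}{7}$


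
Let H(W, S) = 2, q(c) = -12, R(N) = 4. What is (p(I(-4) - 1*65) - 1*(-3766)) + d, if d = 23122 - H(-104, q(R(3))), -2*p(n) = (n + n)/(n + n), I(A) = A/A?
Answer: 53771/2 ≈ 26886.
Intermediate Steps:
I(A) = 1
p(n) = -½ (p(n) = -(n + n)/(2*(n + n)) = -2*n/(2*(2*n)) = -2*n*1/(2*n)/2 = -½*1 = -½)
d = 23120 (d = 23122 - 1*2 = 23122 - 2 = 23120)
(p(I(-4) - 1*65) - 1*(-3766)) + d = (-½ - 1*(-3766)) + 23120 = (-½ + 3766) + 23120 = 7531/2 + 23120 = 53771/2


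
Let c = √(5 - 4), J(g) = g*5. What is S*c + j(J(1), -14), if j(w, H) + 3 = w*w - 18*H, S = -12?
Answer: 262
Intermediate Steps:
J(g) = 5*g
j(w, H) = -3 + w² - 18*H (j(w, H) = -3 + (w*w - 18*H) = -3 + (w² - 18*H) = -3 + w² - 18*H)
c = 1 (c = √1 = 1)
S*c + j(J(1), -14) = -12*1 + (-3 + (5*1)² - 18*(-14)) = -12 + (-3 + 5² + 252) = -12 + (-3 + 25 + 252) = -12 + 274 = 262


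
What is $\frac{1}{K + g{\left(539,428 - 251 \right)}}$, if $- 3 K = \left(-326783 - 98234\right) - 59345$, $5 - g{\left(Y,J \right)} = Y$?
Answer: $\frac{1}{160920} \approx 6.2143 \cdot 10^{-6}$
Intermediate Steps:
$g{\left(Y,J \right)} = 5 - Y$
$K = 161454$ ($K = - \frac{\left(-326783 - 98234\right) - 59345}{3} = - \frac{-425017 - 59345}{3} = \left(- \frac{1}{3}\right) \left(-484362\right) = 161454$)
$\frac{1}{K + g{\left(539,428 - 251 \right)}} = \frac{1}{161454 + \left(5 - 539\right)} = \frac{1}{161454 - 534} = \frac{1}{160920}$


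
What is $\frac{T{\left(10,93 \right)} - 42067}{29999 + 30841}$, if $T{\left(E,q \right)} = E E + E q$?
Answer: $- \frac{13679}{20280} \approx -0.67451$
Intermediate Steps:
$T{\left(E,q \right)} = E^{2} + E q$
$\frac{T{\left(10,93 \right)} - 42067}{29999 + 30841} = \frac{10 \left(10 + 93\right) - 42067}{29999 + 30841} = \frac{10 \cdot 103 - 42067}{60840} = \left(1030 - 42067\right) \frac{1}{60840} = \left(-41037\right) \frac{1}{60840} = - \frac{13679}{20280}$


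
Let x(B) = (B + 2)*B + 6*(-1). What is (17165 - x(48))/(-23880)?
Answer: -14771/23880 ≈ -0.61855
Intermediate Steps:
x(B) = -6 + B*(2 + B) (x(B) = (2 + B)*B - 6 = B*(2 + B) - 6 = -6 + B*(2 + B))
(17165 - x(48))/(-23880) = (17165 - (-6 + 48² + 2*48))/(-23880) = (17165 - (-6 + 2304 + 96))*(-1/23880) = (17165 - 1*2394)*(-1/23880) = (17165 - 2394)*(-1/23880) = 14771*(-1/23880) = -14771/23880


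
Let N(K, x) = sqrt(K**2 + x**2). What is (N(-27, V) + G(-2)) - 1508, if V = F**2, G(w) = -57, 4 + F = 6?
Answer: -1565 + sqrt(745) ≈ -1537.7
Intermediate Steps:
F = 2 (F = -4 + 6 = 2)
V = 4 (V = 2**2 = 4)
(N(-27, V) + G(-2)) - 1508 = (sqrt((-27)**2 + 4**2) - 57) - 1508 = (sqrt(729 + 16) - 57) - 1508 = (sqrt(745) - 57) - 1508 = (-57 + sqrt(745)) - 1508 = -1565 + sqrt(745)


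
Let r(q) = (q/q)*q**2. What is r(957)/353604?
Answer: 305283/117868 ≈ 2.5900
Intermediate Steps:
r(q) = q**2 (r(q) = 1*q**2 = q**2)
r(957)/353604 = 957**2/353604 = 915849*(1/353604) = 305283/117868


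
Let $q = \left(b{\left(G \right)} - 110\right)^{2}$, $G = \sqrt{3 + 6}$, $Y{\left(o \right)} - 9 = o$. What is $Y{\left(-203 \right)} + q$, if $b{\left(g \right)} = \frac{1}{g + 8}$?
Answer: $\frac{1438207}{121} \approx 11886.0$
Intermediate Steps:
$Y{\left(o \right)} = 9 + o$
$G = 3$ ($G = \sqrt{9} = 3$)
$b{\left(g \right)} = \frac{1}{8 + g}$
$q = \frac{1461681}{121}$ ($q = \left(\frac{1}{8 + 3} - 110\right)^{2} = \left(\frac{1}{11} - 110\right)^{2} = \left(- \frac{1209}{11}\right)^{2} = \frac{1461681}{121} \approx 12080.0$)
$Y{\left(-203 \right)} + q = \left(9 - 203\right) + \frac{1461681}{121} = -194 + \frac{1461681}{121} = \frac{1438207}{121}$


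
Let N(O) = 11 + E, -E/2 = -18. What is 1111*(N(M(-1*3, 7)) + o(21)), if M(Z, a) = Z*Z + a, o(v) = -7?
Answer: 44440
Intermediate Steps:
E = 36 (E = -2*(-18) = 36)
M(Z, a) = a + Z² (M(Z, a) = Z² + a = a + Z²)
N(O) = 47 (N(O) = 11 + 36 = 47)
1111*(N(M(-1*3, 7)) + o(21)) = 1111*(47 - 7) = 1111*40 = 44440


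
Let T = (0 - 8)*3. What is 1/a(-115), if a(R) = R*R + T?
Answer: 1/13201 ≈ 7.5752e-5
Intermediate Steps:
T = -24 (T = -8*3 = -24)
a(R) = -24 + R² (a(R) = R*R - 24 = R² - 24 = -24 + R²)
1/a(-115) = 1/(-24 + (-115)²) = 1/(-24 + 13225) = 1/13201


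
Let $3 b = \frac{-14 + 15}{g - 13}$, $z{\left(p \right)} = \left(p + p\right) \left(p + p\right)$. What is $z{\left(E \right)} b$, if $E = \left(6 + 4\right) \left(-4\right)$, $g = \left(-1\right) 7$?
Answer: $- \frac{320}{3} \approx -106.67$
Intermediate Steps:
$g = -7$
$E = -40$ ($E = 10 \left(-4\right) = -40$)
$z{\left(p \right)} = 4 p^{2}$ ($z{\left(p \right)} = 2 p 2 p = 4 p^{2}$)
$b = - \frac{1}{60}$ ($b = \frac{\left(-14 + 15\right) \frac{1}{-7 - 13}}{3} = \frac{1 \frac{1}{-20}}{3} = \frac{1 \left(- \frac{1}{20}\right)}{3} = \frac{1}{3} \left(- \frac{1}{20}\right) = - \frac{1}{60} \approx -0.016667$)
$z{\left(E \right)} b = 4 \left(-40\right)^{2} \left(- \frac{1}{60}\right) = 4 \cdot 1600 \left(- \frac{1}{60}\right) = 6400 \left(- \frac{1}{60}\right) = - \frac{320}{3}$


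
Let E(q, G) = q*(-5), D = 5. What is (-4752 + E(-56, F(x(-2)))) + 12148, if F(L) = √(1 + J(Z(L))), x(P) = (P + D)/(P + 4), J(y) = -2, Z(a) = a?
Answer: 7676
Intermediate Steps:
x(P) = (5 + P)/(4 + P) (x(P) = (P + 5)/(P + 4) = (5 + P)/(4 + P))
F(L) = I (F(L) = √(1 - 2) = √(-1) = I)
E(q, G) = -5*q
(-4752 + E(-56, F(x(-2)))) + 12148 = (-4752 - 5*(-56)) + 12148 = (-4752 + 280) + 12148 = -4472 + 12148 = 7676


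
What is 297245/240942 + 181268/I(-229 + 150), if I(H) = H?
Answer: -3357814777/1464186 ≈ -2293.3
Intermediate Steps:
297245/240942 + 181268/I(-229 + 150) = 297245/240942 + 181268/(-229 + 150) = 297245*(1/240942) + 181268/(-79) = 22865/18534 + 181268*(-1/79) = 22865/18534 - 181268/79 = -3357814777/1464186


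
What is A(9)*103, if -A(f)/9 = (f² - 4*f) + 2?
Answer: -43569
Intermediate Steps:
A(f) = -18 - 9*f² + 36*f (A(f) = -9*((f² - 4*f) + 2) = -9*(2 + f² - 4*f) = -18 - 9*f² + 36*f)
A(9)*103 = (-18 - 9*9² + 36*9)*103 = (-18 - 9*81 + 324)*103 = (-18 - 729 + 324)*103 = -423*103 = -43569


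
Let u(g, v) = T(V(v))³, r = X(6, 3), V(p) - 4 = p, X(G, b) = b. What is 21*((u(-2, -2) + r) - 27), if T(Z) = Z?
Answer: -336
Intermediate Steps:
V(p) = 4 + p
r = 3
u(g, v) = (4 + v)³
21*((u(-2, -2) + r) - 27) = 21*(((4 - 2)³ + 3) - 27) = 21*((2³ + 3) - 27) = 21*((8 + 3) - 27) = 21*(11 - 27) = 21*(-16) = -336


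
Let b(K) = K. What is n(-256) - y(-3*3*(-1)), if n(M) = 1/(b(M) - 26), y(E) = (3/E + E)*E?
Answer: -23689/282 ≈ -84.004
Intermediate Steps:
y(E) = E*(E + 3/E) (y(E) = (E + 3/E)*E = E*(E + 3/E))
n(M) = 1/(-26 + M) (n(M) = 1/(M - 26) = 1/(-26 + M))
n(-256) - y(-3*3*(-1)) = 1/(-26 - 256) - (3 + (-3*3*(-1))**2) = 1/(-282) - (3 + (-9*(-1))**2) = -1/282 - (3 + 9**2) = -1/282 - (3 + 81) = -1/282 - 1*84 = -1/282 - 84 = -23689/282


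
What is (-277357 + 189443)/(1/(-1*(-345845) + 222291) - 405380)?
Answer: 49947108304/230310971679 ≈ 0.21687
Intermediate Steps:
(-277357 + 189443)/(1/(-1*(-345845) + 222291) - 405380) = -87914/(1/(345845 + 222291) - 405380) = -87914/(1/568136 - 405380) = -87914/(-230310971679/568136) = -87914*(-568136/230310971679) = 49947108304/230310971679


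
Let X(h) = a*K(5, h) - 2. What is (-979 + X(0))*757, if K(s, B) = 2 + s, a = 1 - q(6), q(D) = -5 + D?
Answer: -742617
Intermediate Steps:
a = 0 (a = 1 - (-5 + 6) = 1 - 1*1 = 1 - 1 = 0)
X(h) = -2 (X(h) = 0*(2 + 5) - 2 = 0*7 - 2 = 0 - 2 = -2)
(-979 + X(0))*757 = (-979 - 2)*757 = -981*757 = -742617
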